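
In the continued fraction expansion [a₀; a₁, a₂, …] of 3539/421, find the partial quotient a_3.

6

3539 = 8·421 + 171, so a_0 = 8
421 = 2·171 + 79, so a_1 = 2
171 = 2·79 + 13, so a_2 = 2
79 = 6·13 + 1, so a_3 = 6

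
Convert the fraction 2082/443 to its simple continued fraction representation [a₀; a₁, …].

[4; 1, 2, 3, 44]

Run the Euclidean algorithm, recording each quotient:
2082 ÷ 443 → quotient 4, remainder 310
443 ÷ 310 → quotient 1, remainder 133
310 ÷ 133 → quotient 2, remainder 44
133 ÷ 44 → quotient 3, remainder 1
44 ÷ 1 → quotient 44, remainder 0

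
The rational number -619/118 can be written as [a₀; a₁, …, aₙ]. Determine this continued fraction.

Run the Euclidean algorithm, recording each quotient:
-619 = -6·118 + 89, so a_0 = -6
118 = 1·89 + 29, so a_1 = 1
89 = 3·29 + 2, so a_2 = 3
29 = 14·2 + 1, so a_3 = 14
2 = 2·1 + 0, so a_4 = 2

[-6; 1, 3, 14, 2]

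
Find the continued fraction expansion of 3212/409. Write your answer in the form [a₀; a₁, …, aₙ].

[7; 1, 5, 1, 4, 2, 5]

Run the Euclidean algorithm, recording each quotient:
3212 = 7·409 + 349, so a_0 = 7
409 = 1·349 + 60, so a_1 = 1
349 = 5·60 + 49, so a_2 = 5
60 = 1·49 + 11, so a_3 = 1
49 = 4·11 + 5, so a_4 = 4
11 = 2·5 + 1, so a_5 = 2
5 = 5·1 + 0, so a_6 = 5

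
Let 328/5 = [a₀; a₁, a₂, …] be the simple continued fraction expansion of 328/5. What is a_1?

1

Apply division with remainder until the remainder is 0:
⌊328/5⌋ = 65, remainder 3
⌊5/3⌋ = 1, remainder 2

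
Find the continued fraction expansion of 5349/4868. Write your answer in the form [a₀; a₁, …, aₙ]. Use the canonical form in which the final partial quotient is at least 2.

5349 = 1·4868 + 481, so a_0 = 1
4868 = 10·481 + 58, so a_1 = 10
481 = 8·58 + 17, so a_2 = 8
58 = 3·17 + 7, so a_3 = 3
17 = 2·7 + 3, so a_4 = 2
7 = 2·3 + 1, so a_5 = 2
3 = 3·1 + 0, so a_6 = 3

[1; 10, 8, 3, 2, 2, 3]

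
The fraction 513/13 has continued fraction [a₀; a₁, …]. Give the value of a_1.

⌊513/13⌋ = 39, remainder 6
⌊13/6⌋ = 2, remainder 1

2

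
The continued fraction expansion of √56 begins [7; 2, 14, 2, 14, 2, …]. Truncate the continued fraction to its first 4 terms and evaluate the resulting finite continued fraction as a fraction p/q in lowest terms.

449/60

a_0 = 7: 7/1
a_1 = 2: 15/2
a_2 = 14: 217/29
a_3 = 2: 449/60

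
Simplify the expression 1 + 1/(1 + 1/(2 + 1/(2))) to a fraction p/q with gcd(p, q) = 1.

12/7

Collapse the nested fraction from the inside out:
Start with 2.
2 + 1/(2/1) = 2 + 1/2 = 5/2
1 + 1/(5/2) = 1 + 2/5 = 7/5
1 + 1/(7/5) = 1 + 5/7 = 12/7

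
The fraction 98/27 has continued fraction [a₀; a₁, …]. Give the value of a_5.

98 ÷ 27 → quotient 3, remainder 17
27 ÷ 17 → quotient 1, remainder 10
17 ÷ 10 → quotient 1, remainder 7
10 ÷ 7 → quotient 1, remainder 3
7 ÷ 3 → quotient 2, remainder 1
3 ÷ 1 → quotient 3, remainder 0

3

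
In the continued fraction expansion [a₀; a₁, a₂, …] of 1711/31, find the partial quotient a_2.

6

⌊1711/31⌋ = 55, remainder 6
⌊31/6⌋ = 5, remainder 1
⌊6/1⌋ = 6, remainder 0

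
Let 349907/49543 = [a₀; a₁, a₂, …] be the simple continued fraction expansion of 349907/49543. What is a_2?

⌊349907/49543⌋ = 7, remainder 3106
⌊49543/3106⌋ = 15, remainder 2953
⌊3106/2953⌋ = 1, remainder 153

1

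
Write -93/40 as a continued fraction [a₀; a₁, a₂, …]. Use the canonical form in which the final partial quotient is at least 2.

-93 ÷ 40 → quotient -3, remainder 27
40 ÷ 27 → quotient 1, remainder 13
27 ÷ 13 → quotient 2, remainder 1
13 ÷ 1 → quotient 13, remainder 0

[-3; 1, 2, 13]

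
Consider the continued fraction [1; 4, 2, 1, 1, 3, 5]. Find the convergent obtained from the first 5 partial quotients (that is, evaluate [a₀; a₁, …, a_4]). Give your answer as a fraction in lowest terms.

Collapse the nested fraction from the inside out:
Start with 1.
1 + 1/(1/1) = 1 + 1/1 = 2/1
2 + 1/(2/1) = 2 + 1/2 = 5/2
4 + 1/(5/2) = 4 + 2/5 = 22/5
1 + 1/(22/5) = 1 + 5/22 = 27/22

27/22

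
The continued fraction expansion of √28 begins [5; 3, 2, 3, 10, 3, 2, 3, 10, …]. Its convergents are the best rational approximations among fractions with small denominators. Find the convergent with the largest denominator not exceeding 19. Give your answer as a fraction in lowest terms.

37/7

List convergents until the denominator exceeds the bound:
a_0 = 5: 5/1  (≤ bound)
a_1 = 3: 16/3  (≤ bound)
a_2 = 2: 37/7  (≤ bound)
a_3 = 3: 127/24  (> 19, stop)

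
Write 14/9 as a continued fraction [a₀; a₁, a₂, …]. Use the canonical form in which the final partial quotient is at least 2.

14 = 1·9 + 5, so a_0 = 1
9 = 1·5 + 4, so a_1 = 1
5 = 1·4 + 1, so a_2 = 1
4 = 4·1 + 0, so a_3 = 4

[1; 1, 1, 4]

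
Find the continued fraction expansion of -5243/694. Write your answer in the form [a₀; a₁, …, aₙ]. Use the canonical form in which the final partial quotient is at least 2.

-5243 ÷ 694 → quotient -8, remainder 309
694 ÷ 309 → quotient 2, remainder 76
309 ÷ 76 → quotient 4, remainder 5
76 ÷ 5 → quotient 15, remainder 1
5 ÷ 1 → quotient 5, remainder 0

[-8; 2, 4, 15, 5]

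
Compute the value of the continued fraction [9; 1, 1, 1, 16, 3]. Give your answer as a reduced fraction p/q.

Use the convergent recurrence hₖ = aₖ·hₖ₋₁ + hₖ₋₂ (and likewise for the denominators kₖ):
a_0 = 9: 9/1
a_1 = 1: 10/1
a_2 = 1: 19/2
a_3 = 1: 29/3
a_4 = 16: 483/50
a_5 = 3: 1478/153

1478/153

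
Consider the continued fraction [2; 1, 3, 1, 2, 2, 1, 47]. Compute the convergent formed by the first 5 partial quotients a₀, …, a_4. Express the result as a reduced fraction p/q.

a_0 = 2: 2/1
a_1 = 1: 3/1
a_2 = 3: 11/4
a_3 = 1: 14/5
a_4 = 2: 39/14

39/14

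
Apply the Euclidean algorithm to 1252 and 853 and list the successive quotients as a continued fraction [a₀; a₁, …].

[1; 2, 7, 3, 1, 13]

⌊1252/853⌋ = 1, remainder 399
⌊853/399⌋ = 2, remainder 55
⌊399/55⌋ = 7, remainder 14
⌊55/14⌋ = 3, remainder 13
⌊14/13⌋ = 1, remainder 1
⌊13/1⌋ = 13, remainder 0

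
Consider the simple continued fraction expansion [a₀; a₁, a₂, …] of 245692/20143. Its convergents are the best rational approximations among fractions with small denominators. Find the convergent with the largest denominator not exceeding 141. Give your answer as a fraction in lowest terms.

927/76

List convergents until the denominator exceeds the bound:
a_0 = 12: 12/1  (≤ bound)
a_1 = 5: 61/5  (≤ bound)
a_2 = 15: 927/76  (≤ bound)
a_3 = 8: 7477/613  (> 141, stop)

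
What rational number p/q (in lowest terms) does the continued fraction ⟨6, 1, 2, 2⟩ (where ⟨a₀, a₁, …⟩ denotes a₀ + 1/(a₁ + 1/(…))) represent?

47/7

Start with 2.
2 + 1/(2/1) = 2 + 1/2 = 5/2
1 + 1/(5/2) = 1 + 2/5 = 7/5
6 + 1/(7/5) = 6 + 5/7 = 47/7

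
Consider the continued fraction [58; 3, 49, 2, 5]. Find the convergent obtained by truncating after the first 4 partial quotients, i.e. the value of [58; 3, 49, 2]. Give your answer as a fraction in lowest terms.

17441/299

a_0 = 58: 58/1
a_1 = 3: 175/3
a_2 = 49: 8633/148
a_3 = 2: 17441/299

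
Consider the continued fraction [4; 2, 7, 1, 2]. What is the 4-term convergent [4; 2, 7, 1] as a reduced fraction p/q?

a_0 = 4: 4/1
a_1 = 2: 9/2
a_2 = 7: 67/15
a_3 = 1: 76/17

76/17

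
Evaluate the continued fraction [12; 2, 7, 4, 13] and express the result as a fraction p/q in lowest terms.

10236/821

Work from the innermost term outward:
Start with 13.
4 + 1/(13/1) = 4 + 1/13 = 53/13
7 + 1/(53/13) = 7 + 13/53 = 384/53
2 + 1/(384/53) = 2 + 53/384 = 821/384
12 + 1/(821/384) = 12 + 384/821 = 10236/821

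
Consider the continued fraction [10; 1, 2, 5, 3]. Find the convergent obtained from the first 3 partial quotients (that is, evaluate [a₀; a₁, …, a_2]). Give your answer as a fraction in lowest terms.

Start with 2.
1 + 1/(2/1) = 1 + 1/2 = 3/2
10 + 1/(3/2) = 10 + 2/3 = 32/3

32/3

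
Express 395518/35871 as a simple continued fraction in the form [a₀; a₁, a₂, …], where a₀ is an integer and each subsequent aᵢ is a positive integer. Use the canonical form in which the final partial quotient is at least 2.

⌊395518/35871⌋ = 11, remainder 937
⌊35871/937⌋ = 38, remainder 265
⌊937/265⌋ = 3, remainder 142
⌊265/142⌋ = 1, remainder 123
⌊142/123⌋ = 1, remainder 19
⌊123/19⌋ = 6, remainder 9
⌊19/9⌋ = 2, remainder 1
⌊9/1⌋ = 9, remainder 0

[11; 38, 3, 1, 1, 6, 2, 9]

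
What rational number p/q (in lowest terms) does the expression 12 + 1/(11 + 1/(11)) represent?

1475/122

Build up convergents one term at a time:
a_0 = 12: 12/1
a_1 = 11: 133/11
a_2 = 11: 1475/122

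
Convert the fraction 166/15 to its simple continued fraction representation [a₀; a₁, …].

[11; 15]

166 = 11·15 + 1, so a_0 = 11
15 = 15·1 + 0, so a_1 = 15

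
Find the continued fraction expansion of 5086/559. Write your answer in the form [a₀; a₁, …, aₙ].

5086 ÷ 559 → quotient 9, remainder 55
559 ÷ 55 → quotient 10, remainder 9
55 ÷ 9 → quotient 6, remainder 1
9 ÷ 1 → quotient 9, remainder 0

[9; 10, 6, 9]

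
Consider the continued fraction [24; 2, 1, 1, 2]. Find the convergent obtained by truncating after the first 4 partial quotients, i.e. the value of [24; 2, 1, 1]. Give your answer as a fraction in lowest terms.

a_0 = 24: 24/1
a_1 = 2: 49/2
a_2 = 1: 73/3
a_3 = 1: 122/5

122/5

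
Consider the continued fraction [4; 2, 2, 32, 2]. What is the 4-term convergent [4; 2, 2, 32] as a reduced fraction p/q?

Start with 32.
2 + 1/(32/1) = 2 + 1/32 = 65/32
2 + 1/(65/32) = 2 + 32/65 = 162/65
4 + 1/(162/65) = 4 + 65/162 = 713/162

713/162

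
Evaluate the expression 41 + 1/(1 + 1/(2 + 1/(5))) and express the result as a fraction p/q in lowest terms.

667/16

Use the convergent recurrence hₖ = aₖ·hₖ₋₁ + hₖ₋₂ (and likewise for the denominators kₖ):
a_0 = 41: 41/1
a_1 = 1: 42/1
a_2 = 2: 125/3
a_3 = 5: 667/16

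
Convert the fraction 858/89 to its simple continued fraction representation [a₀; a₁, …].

⌊858/89⌋ = 9, remainder 57
⌊89/57⌋ = 1, remainder 32
⌊57/32⌋ = 1, remainder 25
⌊32/25⌋ = 1, remainder 7
⌊25/7⌋ = 3, remainder 4
⌊7/4⌋ = 1, remainder 3
⌊4/3⌋ = 1, remainder 1
⌊3/1⌋ = 3, remainder 0

[9; 1, 1, 1, 3, 1, 1, 3]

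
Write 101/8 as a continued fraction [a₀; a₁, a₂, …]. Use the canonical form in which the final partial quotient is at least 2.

Repeatedly divide and take the remainder:
⌊101/8⌋ = 12, remainder 5
⌊8/5⌋ = 1, remainder 3
⌊5/3⌋ = 1, remainder 2
⌊3/2⌋ = 1, remainder 1
⌊2/1⌋ = 2, remainder 0

[12; 1, 1, 1, 2]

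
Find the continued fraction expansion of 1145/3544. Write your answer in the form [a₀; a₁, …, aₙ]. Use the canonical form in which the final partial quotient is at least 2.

[0; 3, 10, 1, 1, 54]

⌊1145/3544⌋ = 0, remainder 1145
⌊3544/1145⌋ = 3, remainder 109
⌊1145/109⌋ = 10, remainder 55
⌊109/55⌋ = 1, remainder 54
⌊55/54⌋ = 1, remainder 1
⌊54/1⌋ = 54, remainder 0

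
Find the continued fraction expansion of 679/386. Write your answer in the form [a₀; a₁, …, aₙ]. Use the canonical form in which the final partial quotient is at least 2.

⌊679/386⌋ = 1, remainder 293
⌊386/293⌋ = 1, remainder 93
⌊293/93⌋ = 3, remainder 14
⌊93/14⌋ = 6, remainder 9
⌊14/9⌋ = 1, remainder 5
⌊9/5⌋ = 1, remainder 4
⌊5/4⌋ = 1, remainder 1
⌊4/1⌋ = 4, remainder 0

[1; 1, 3, 6, 1, 1, 1, 4]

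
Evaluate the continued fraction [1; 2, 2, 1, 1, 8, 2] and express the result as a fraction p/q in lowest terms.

Work from the innermost term outward:
Start with 2.
8 + 1/(2/1) = 8 + 1/2 = 17/2
1 + 1/(17/2) = 1 + 2/17 = 19/17
1 + 1/(19/17) = 1 + 17/19 = 36/19
2 + 1/(36/19) = 2 + 19/36 = 91/36
2 + 1/(91/36) = 2 + 36/91 = 218/91
1 + 1/(218/91) = 1 + 91/218 = 309/218

309/218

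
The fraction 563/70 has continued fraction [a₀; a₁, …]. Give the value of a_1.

23

⌊563/70⌋ = 8, remainder 3
⌊70/3⌋ = 23, remainder 1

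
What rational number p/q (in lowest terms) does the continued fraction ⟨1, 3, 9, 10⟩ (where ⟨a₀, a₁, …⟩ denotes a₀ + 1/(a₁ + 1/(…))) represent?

Start with 10.
9 + 1/(10/1) = 9 + 1/10 = 91/10
3 + 1/(91/10) = 3 + 10/91 = 283/91
1 + 1/(283/91) = 1 + 91/283 = 374/283

374/283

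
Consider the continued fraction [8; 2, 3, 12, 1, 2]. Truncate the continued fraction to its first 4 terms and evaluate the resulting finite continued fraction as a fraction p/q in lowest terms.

725/86

Use the convergent recurrence hₖ = aₖ·hₖ₋₁ + hₖ₋₂ (and likewise for the denominators kₖ):
a_0 = 8: 8/1
a_1 = 2: 17/2
a_2 = 3: 59/7
a_3 = 12: 725/86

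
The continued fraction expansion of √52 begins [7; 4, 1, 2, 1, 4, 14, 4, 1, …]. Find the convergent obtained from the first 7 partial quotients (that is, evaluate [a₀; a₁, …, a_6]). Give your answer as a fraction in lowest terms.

9223/1279

Build up convergents one term at a time:
a_0 = 7: 7/1
a_1 = 4: 29/4
a_2 = 1: 36/5
a_3 = 2: 101/14
a_4 = 1: 137/19
a_5 = 4: 649/90
a_6 = 14: 9223/1279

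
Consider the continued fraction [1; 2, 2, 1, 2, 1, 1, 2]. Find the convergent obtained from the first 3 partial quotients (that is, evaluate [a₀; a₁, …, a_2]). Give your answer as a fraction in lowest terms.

7/5

Start with 2.
2 + 1/(2/1) = 2 + 1/2 = 5/2
1 + 1/(5/2) = 1 + 2/5 = 7/5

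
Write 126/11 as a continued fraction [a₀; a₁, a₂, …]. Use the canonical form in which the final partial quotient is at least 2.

[11; 2, 5]

Repeatedly divide and take the remainder:
⌊126/11⌋ = 11, remainder 5
⌊11/5⌋ = 2, remainder 1
⌊5/1⌋ = 5, remainder 0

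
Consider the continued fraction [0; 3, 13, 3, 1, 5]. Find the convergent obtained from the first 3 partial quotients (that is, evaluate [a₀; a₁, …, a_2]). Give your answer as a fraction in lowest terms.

13/40

Start with 13.
3 + 1/(13/1) = 3 + 1/13 = 40/13
0 + 1/(40/13) = 0 + 13/40 = 13/40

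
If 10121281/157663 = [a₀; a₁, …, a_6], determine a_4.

⌊10121281/157663⌋ = 64, remainder 30849
⌊157663/30849⌋ = 5, remainder 3418
⌊30849/3418⌋ = 9, remainder 87
⌊3418/87⌋ = 39, remainder 25
⌊87/25⌋ = 3, remainder 12

3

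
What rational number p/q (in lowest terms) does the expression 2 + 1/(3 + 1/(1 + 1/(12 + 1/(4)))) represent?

469/208

Build up convergents one term at a time:
a_0 = 2: 2/1
a_1 = 3: 7/3
a_2 = 1: 9/4
a_3 = 12: 115/51
a_4 = 4: 469/208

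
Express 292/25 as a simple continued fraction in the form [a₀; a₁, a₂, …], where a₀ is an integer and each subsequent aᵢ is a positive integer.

[11; 1, 2, 8]

Run the Euclidean algorithm, recording each quotient:
292 = 11·25 + 17, so a_0 = 11
25 = 1·17 + 8, so a_1 = 1
17 = 2·8 + 1, so a_2 = 2
8 = 8·1 + 0, so a_3 = 8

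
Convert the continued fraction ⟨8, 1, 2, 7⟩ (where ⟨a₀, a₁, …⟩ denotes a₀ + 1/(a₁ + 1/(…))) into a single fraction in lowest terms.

191/22

a_0 = 8: 8/1
a_1 = 1: 9/1
a_2 = 2: 26/3
a_3 = 7: 191/22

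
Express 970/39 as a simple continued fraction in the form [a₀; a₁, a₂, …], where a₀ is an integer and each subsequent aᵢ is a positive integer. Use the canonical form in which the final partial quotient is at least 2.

Repeatedly divide and take the remainder:
970 = 24·39 + 34, so a_0 = 24
39 = 1·34 + 5, so a_1 = 1
34 = 6·5 + 4, so a_2 = 6
5 = 1·4 + 1, so a_3 = 1
4 = 4·1 + 0, so a_4 = 4

[24; 1, 6, 1, 4]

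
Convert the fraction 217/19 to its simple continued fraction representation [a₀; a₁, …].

Run the Euclidean algorithm, recording each quotient:
217 ÷ 19 → quotient 11, remainder 8
19 ÷ 8 → quotient 2, remainder 3
8 ÷ 3 → quotient 2, remainder 2
3 ÷ 2 → quotient 1, remainder 1
2 ÷ 1 → quotient 2, remainder 0

[11; 2, 2, 1, 2]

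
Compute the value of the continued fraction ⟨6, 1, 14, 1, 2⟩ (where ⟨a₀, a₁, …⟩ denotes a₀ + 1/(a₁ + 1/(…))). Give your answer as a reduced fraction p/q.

326/47

Start with 2.
1 + 1/(2/1) = 1 + 1/2 = 3/2
14 + 1/(3/2) = 14 + 2/3 = 44/3
1 + 1/(44/3) = 1 + 3/44 = 47/44
6 + 1/(47/44) = 6 + 44/47 = 326/47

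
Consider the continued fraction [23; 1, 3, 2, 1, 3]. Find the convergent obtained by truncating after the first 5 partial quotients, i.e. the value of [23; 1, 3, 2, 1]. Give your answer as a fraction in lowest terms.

309/13

Use the convergent recurrence hₖ = aₖ·hₖ₋₁ + hₖ₋₂ (and likewise for the denominators kₖ):
a_0 = 23: 23/1
a_1 = 1: 24/1
a_2 = 3: 95/4
a_3 = 2: 214/9
a_4 = 1: 309/13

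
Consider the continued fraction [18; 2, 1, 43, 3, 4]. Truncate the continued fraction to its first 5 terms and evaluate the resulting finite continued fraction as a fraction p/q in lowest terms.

7261/396

Start with 3.
43 + 1/(3/1) = 43 + 1/3 = 130/3
1 + 1/(130/3) = 1 + 3/130 = 133/130
2 + 1/(133/130) = 2 + 130/133 = 396/133
18 + 1/(396/133) = 18 + 133/396 = 7261/396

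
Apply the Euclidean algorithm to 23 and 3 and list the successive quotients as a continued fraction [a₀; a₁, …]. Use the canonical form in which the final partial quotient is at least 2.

[7; 1, 2]

23 ÷ 3 → quotient 7, remainder 2
3 ÷ 2 → quotient 1, remainder 1
2 ÷ 1 → quotient 2, remainder 0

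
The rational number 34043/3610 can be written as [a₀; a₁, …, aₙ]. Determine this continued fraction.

[9; 2, 3, 12, 3, 2, 2, 2]

Repeatedly divide and take the remainder:
34043 = 9·3610 + 1553, so a_0 = 9
3610 = 2·1553 + 504, so a_1 = 2
1553 = 3·504 + 41, so a_2 = 3
504 = 12·41 + 12, so a_3 = 12
41 = 3·12 + 5, so a_4 = 3
12 = 2·5 + 2, so a_5 = 2
5 = 2·2 + 1, so a_6 = 2
2 = 2·1 + 0, so a_7 = 2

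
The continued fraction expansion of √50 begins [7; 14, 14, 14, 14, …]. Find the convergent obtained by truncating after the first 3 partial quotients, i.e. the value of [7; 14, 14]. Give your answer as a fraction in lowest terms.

1393/197

Start with 14.
14 + 1/(14/1) = 14 + 1/14 = 197/14
7 + 1/(197/14) = 7 + 14/197 = 1393/197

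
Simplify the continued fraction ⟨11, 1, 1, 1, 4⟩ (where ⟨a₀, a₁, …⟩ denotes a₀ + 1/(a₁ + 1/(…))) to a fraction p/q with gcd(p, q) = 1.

Compute successive convergents:
a_0 = 11: 11/1
a_1 = 1: 12/1
a_2 = 1: 23/2
a_3 = 1: 35/3
a_4 = 4: 163/14

163/14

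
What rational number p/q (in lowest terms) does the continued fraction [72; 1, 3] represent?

a_0 = 72: 72/1
a_1 = 1: 73/1
a_2 = 3: 291/4

291/4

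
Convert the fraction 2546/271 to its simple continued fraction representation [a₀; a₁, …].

[9; 2, 1, 1, 7, 7]

2546 ÷ 271 → quotient 9, remainder 107
271 ÷ 107 → quotient 2, remainder 57
107 ÷ 57 → quotient 1, remainder 50
57 ÷ 50 → quotient 1, remainder 7
50 ÷ 7 → quotient 7, remainder 1
7 ÷ 1 → quotient 7, remainder 0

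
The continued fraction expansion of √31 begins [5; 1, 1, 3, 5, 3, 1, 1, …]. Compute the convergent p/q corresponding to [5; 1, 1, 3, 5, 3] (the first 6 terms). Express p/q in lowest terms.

Build up convergents one term at a time:
a_0 = 5: 5/1
a_1 = 1: 6/1
a_2 = 1: 11/2
a_3 = 3: 39/7
a_4 = 5: 206/37
a_5 = 3: 657/118

657/118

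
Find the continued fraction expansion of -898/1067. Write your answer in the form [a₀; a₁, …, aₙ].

-898 ÷ 1067 → quotient -1, remainder 169
1067 ÷ 169 → quotient 6, remainder 53
169 ÷ 53 → quotient 3, remainder 10
53 ÷ 10 → quotient 5, remainder 3
10 ÷ 3 → quotient 3, remainder 1
3 ÷ 1 → quotient 3, remainder 0

[-1; 6, 3, 5, 3, 3]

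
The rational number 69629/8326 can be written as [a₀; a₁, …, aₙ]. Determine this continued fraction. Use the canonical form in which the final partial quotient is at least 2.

69629 = 8·8326 + 3021, so a_0 = 8
8326 = 2·3021 + 2284, so a_1 = 2
3021 = 1·2284 + 737, so a_2 = 1
2284 = 3·737 + 73, so a_3 = 3
737 = 10·73 + 7, so a_4 = 10
73 = 10·7 + 3, so a_5 = 10
7 = 2·3 + 1, so a_6 = 2
3 = 3·1 + 0, so a_7 = 3

[8; 2, 1, 3, 10, 10, 2, 3]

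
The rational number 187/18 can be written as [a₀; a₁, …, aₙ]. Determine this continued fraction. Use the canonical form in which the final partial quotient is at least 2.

[10; 2, 1, 1, 3]

187 = 10·18 + 7, so a_0 = 10
18 = 2·7 + 4, so a_1 = 2
7 = 1·4 + 3, so a_2 = 1
4 = 1·3 + 1, so a_3 = 1
3 = 3·1 + 0, so a_4 = 3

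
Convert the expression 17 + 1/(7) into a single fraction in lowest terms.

a_0 = 17: 17/1
a_1 = 7: 120/7

120/7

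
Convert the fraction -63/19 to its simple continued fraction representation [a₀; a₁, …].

[-4; 1, 2, 6]

-63 = -4·19 + 13, so a_0 = -4
19 = 1·13 + 6, so a_1 = 1
13 = 2·6 + 1, so a_2 = 2
6 = 6·1 + 0, so a_3 = 6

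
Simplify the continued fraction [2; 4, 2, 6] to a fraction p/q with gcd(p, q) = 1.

Start with 6.
2 + 1/(6/1) = 2 + 1/6 = 13/6
4 + 1/(13/6) = 4 + 6/13 = 58/13
2 + 1/(58/13) = 2 + 13/58 = 129/58

129/58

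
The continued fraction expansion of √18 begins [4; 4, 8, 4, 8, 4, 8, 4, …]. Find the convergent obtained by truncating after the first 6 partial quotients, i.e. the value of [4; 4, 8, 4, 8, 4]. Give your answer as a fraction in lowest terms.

Start with 4.
8 + 1/(4/1) = 8 + 1/4 = 33/4
4 + 1/(33/4) = 4 + 4/33 = 136/33
8 + 1/(136/33) = 8 + 33/136 = 1121/136
4 + 1/(1121/136) = 4 + 136/1121 = 4620/1121
4 + 1/(4620/1121) = 4 + 1121/4620 = 19601/4620

19601/4620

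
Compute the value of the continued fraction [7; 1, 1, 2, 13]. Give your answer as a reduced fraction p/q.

Start with 13.
2 + 1/(13/1) = 2 + 1/13 = 27/13
1 + 1/(27/13) = 1 + 13/27 = 40/27
1 + 1/(40/27) = 1 + 27/40 = 67/40
7 + 1/(67/40) = 7 + 40/67 = 509/67

509/67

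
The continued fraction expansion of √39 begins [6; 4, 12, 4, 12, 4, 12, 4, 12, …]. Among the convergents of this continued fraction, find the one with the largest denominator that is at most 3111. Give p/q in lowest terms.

List convergents until the denominator exceeds the bound:
a_0 = 6: 6/1  (≤ bound)
a_1 = 4: 25/4  (≤ bound)
a_2 = 12: 306/49  (≤ bound)
a_3 = 4: 1249/200  (≤ bound)
a_4 = 12: 15294/2449  (≤ bound)
a_5 = 4: 62425/9996  (> 3111, stop)

15294/2449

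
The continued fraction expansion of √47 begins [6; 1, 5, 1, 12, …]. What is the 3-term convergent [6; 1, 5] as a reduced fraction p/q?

Start with 5.
1 + 1/(5/1) = 1 + 1/5 = 6/5
6 + 1/(6/5) = 6 + 5/6 = 41/6

41/6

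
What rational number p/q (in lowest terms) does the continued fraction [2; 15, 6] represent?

188/91

Collapse the nested fraction from the inside out:
Start with 6.
15 + 1/(6/1) = 15 + 1/6 = 91/6
2 + 1/(91/6) = 2 + 6/91 = 188/91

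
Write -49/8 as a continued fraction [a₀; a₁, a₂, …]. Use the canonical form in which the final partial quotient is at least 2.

Repeatedly divide and take the remainder:
-49 = -7·8 + 7, so a_0 = -7
8 = 1·7 + 1, so a_1 = 1
7 = 7·1 + 0, so a_2 = 7

[-7; 1, 7]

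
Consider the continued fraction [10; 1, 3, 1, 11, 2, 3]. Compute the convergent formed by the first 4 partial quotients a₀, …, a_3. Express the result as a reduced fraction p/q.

a_0 = 10: 10/1
a_1 = 1: 11/1
a_2 = 3: 43/4
a_3 = 1: 54/5

54/5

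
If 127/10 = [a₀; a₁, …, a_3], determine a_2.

2

127 ÷ 10 → quotient 12, remainder 7
10 ÷ 7 → quotient 1, remainder 3
7 ÷ 3 → quotient 2, remainder 1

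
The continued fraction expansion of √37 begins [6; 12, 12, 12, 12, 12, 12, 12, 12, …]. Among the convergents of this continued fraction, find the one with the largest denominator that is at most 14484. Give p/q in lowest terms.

10657/1752

List convergents until the denominator exceeds the bound:
a_0 = 6: 6/1  (≤ bound)
a_1 = 12: 73/12  (≤ bound)
a_2 = 12: 882/145  (≤ bound)
a_3 = 12: 10657/1752  (≤ bound)
a_4 = 12: 128766/21169  (> 14484, stop)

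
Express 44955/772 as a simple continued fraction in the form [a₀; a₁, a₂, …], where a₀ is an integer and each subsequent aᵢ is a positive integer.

Apply division with remainder until the remainder is 0:
44955 ÷ 772 → quotient 58, remainder 179
772 ÷ 179 → quotient 4, remainder 56
179 ÷ 56 → quotient 3, remainder 11
56 ÷ 11 → quotient 5, remainder 1
11 ÷ 1 → quotient 11, remainder 0

[58; 4, 3, 5, 11]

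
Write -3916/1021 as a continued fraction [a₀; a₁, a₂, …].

⌊-3916/1021⌋ = -4, remainder 168
⌊1021/168⌋ = 6, remainder 13
⌊168/13⌋ = 12, remainder 12
⌊13/12⌋ = 1, remainder 1
⌊12/1⌋ = 12, remainder 0

[-4; 6, 12, 1, 12]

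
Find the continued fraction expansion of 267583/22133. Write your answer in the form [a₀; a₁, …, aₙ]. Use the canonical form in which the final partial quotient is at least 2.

267583 ÷ 22133 → quotient 12, remainder 1987
22133 ÷ 1987 → quotient 11, remainder 276
1987 ÷ 276 → quotient 7, remainder 55
276 ÷ 55 → quotient 5, remainder 1
55 ÷ 1 → quotient 55, remainder 0

[12; 11, 7, 5, 55]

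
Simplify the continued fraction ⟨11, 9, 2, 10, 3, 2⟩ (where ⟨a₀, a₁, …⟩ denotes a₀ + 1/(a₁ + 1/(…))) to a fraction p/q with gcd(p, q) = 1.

15892/1431

Start with 2.
3 + 1/(2/1) = 3 + 1/2 = 7/2
10 + 1/(7/2) = 10 + 2/7 = 72/7
2 + 1/(72/7) = 2 + 7/72 = 151/72
9 + 1/(151/72) = 9 + 72/151 = 1431/151
11 + 1/(1431/151) = 11 + 151/1431 = 15892/1431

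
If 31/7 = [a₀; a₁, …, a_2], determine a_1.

⌊31/7⌋ = 4, remainder 3
⌊7/3⌋ = 2, remainder 1

2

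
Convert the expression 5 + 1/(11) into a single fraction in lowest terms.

56/11

Start with 11.
5 + 1/(11/1) = 5 + 1/11 = 56/11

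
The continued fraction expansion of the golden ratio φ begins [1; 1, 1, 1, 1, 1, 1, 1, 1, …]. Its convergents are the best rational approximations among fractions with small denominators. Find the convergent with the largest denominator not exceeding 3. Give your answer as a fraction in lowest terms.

a_0 = 1: 1/1  (≤ bound)
a_1 = 1: 2/1  (≤ bound)
a_2 = 1: 3/2  (≤ bound)
a_3 = 1: 5/3  (≤ bound)
a_4 = 1: 8/5  (> 3, stop)

5/3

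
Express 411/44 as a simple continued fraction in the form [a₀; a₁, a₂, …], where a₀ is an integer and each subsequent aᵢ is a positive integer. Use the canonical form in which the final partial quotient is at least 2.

⌊411/44⌋ = 9, remainder 15
⌊44/15⌋ = 2, remainder 14
⌊15/14⌋ = 1, remainder 1
⌊14/1⌋ = 14, remainder 0

[9; 2, 1, 14]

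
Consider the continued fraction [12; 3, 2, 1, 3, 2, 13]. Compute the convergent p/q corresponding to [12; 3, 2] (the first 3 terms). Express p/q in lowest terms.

Build up convergents one term at a time:
a_0 = 12: 12/1
a_1 = 3: 37/3
a_2 = 2: 86/7

86/7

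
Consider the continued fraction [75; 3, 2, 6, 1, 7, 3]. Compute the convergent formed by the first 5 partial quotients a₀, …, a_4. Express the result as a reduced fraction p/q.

Start with 1.
6 + 1/(1/1) = 6 + 1/1 = 7/1
2 + 1/(7/1) = 2 + 1/7 = 15/7
3 + 1/(15/7) = 3 + 7/15 = 52/15
75 + 1/(52/15) = 75 + 15/52 = 3915/52

3915/52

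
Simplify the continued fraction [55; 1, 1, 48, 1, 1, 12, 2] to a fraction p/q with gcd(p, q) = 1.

Collapse the nested fraction from the inside out:
Start with 2.
12 + 1/(2/1) = 12 + 1/2 = 25/2
1 + 1/(25/2) = 1 + 2/25 = 27/25
1 + 1/(27/25) = 1 + 25/27 = 52/27
48 + 1/(52/27) = 48 + 27/52 = 2523/52
1 + 1/(2523/52) = 1 + 52/2523 = 2575/2523
1 + 1/(2575/2523) = 1 + 2523/2575 = 5098/2575
55 + 1/(5098/2575) = 55 + 2575/5098 = 282965/5098

282965/5098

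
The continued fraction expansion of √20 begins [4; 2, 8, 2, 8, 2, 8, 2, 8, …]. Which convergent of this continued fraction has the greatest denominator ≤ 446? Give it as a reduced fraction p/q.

a_0 = 4: 4/1  (≤ bound)
a_1 = 2: 9/2  (≤ bound)
a_2 = 8: 76/17  (≤ bound)
a_3 = 2: 161/36  (≤ bound)
a_4 = 8: 1364/305  (≤ bound)
a_5 = 2: 2889/646  (> 446, stop)

1364/305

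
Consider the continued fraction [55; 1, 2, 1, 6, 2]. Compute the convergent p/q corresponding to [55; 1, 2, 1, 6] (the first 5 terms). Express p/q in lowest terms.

Collapse the nested fraction from the inside out:
Start with 6.
1 + 1/(6/1) = 1 + 1/6 = 7/6
2 + 1/(7/6) = 2 + 6/7 = 20/7
1 + 1/(20/7) = 1 + 7/20 = 27/20
55 + 1/(27/20) = 55 + 20/27 = 1505/27

1505/27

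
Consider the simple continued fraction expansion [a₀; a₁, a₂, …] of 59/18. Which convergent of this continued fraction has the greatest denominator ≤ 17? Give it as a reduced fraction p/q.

List convergents until the denominator exceeds the bound:
a_0 = 3: 3/1  (≤ bound)
a_1 = 3: 10/3  (≤ bound)
a_2 = 1: 13/4  (≤ bound)
a_3 = 1: 23/7  (≤ bound)
a_4 = 2: 59/18  (> 17, stop)

23/7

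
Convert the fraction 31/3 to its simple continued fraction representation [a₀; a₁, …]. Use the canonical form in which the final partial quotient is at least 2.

⌊31/3⌋ = 10, remainder 1
⌊3/1⌋ = 3, remainder 0

[10; 3]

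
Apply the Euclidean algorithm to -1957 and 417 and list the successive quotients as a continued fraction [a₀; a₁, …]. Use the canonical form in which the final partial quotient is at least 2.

[-5; 3, 3, 1, 7, 4]

Run the Euclidean algorithm, recording each quotient:
-1957 ÷ 417 → quotient -5, remainder 128
417 ÷ 128 → quotient 3, remainder 33
128 ÷ 33 → quotient 3, remainder 29
33 ÷ 29 → quotient 1, remainder 4
29 ÷ 4 → quotient 7, remainder 1
4 ÷ 1 → quotient 4, remainder 0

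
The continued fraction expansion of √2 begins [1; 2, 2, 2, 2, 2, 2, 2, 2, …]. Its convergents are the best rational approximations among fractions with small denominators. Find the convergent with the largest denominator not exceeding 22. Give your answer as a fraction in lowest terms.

List convergents until the denominator exceeds the bound:
a_0 = 1: 1/1  (≤ bound)
a_1 = 2: 3/2  (≤ bound)
a_2 = 2: 7/5  (≤ bound)
a_3 = 2: 17/12  (≤ bound)
a_4 = 2: 41/29  (> 22, stop)

17/12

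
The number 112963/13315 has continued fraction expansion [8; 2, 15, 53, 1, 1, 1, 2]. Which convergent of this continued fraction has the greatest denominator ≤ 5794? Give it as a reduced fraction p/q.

42394/4997

a_0 = 8: 8/1  (≤ bound)
a_1 = 2: 17/2  (≤ bound)
a_2 = 15: 263/31  (≤ bound)
a_3 = 53: 13956/1645  (≤ bound)
a_4 = 1: 14219/1676  (≤ bound)
a_5 = 1: 28175/3321  (≤ bound)
a_6 = 1: 42394/4997  (≤ bound)
a_7 = 2: 112963/13315  (> 5794, stop)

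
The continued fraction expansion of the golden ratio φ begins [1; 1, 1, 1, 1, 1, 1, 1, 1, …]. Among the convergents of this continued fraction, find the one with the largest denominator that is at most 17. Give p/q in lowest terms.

List convergents until the denominator exceeds the bound:
a_0 = 1: 1/1  (≤ bound)
a_1 = 1: 2/1  (≤ bound)
a_2 = 1: 3/2  (≤ bound)
a_3 = 1: 5/3  (≤ bound)
a_4 = 1: 8/5  (≤ bound)
a_5 = 1: 13/8  (≤ bound)
a_6 = 1: 21/13  (≤ bound)
a_7 = 1: 34/21  (> 17, stop)

21/13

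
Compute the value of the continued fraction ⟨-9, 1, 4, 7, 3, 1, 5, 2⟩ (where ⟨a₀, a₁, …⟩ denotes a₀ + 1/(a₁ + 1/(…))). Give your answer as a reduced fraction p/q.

-15283/1865

Start with 2.
5 + 1/(2/1) = 5 + 1/2 = 11/2
1 + 1/(11/2) = 1 + 2/11 = 13/11
3 + 1/(13/11) = 3 + 11/13 = 50/13
7 + 1/(50/13) = 7 + 13/50 = 363/50
4 + 1/(363/50) = 4 + 50/363 = 1502/363
1 + 1/(1502/363) = 1 + 363/1502 = 1865/1502
-9 + 1/(1865/1502) = -9 + 1502/1865 = -15283/1865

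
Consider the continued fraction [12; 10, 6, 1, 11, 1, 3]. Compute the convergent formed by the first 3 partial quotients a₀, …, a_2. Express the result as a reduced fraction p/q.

a_0 = 12: 12/1
a_1 = 10: 121/10
a_2 = 6: 738/61

738/61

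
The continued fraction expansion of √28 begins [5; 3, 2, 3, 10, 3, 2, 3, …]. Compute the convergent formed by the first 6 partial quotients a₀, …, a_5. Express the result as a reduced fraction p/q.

Start with 3.
10 + 1/(3/1) = 10 + 1/3 = 31/3
3 + 1/(31/3) = 3 + 3/31 = 96/31
2 + 1/(96/31) = 2 + 31/96 = 223/96
3 + 1/(223/96) = 3 + 96/223 = 765/223
5 + 1/(765/223) = 5 + 223/765 = 4048/765

4048/765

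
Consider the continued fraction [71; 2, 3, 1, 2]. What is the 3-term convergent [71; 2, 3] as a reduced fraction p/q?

Starting at the tail and folding back:
Start with 3.
2 + 1/(3/1) = 2 + 1/3 = 7/3
71 + 1/(7/3) = 71 + 3/7 = 500/7

500/7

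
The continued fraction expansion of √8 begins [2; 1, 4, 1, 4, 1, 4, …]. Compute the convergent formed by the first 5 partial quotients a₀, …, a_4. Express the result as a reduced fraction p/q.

Start with 4.
1 + 1/(4/1) = 1 + 1/4 = 5/4
4 + 1/(5/4) = 4 + 4/5 = 24/5
1 + 1/(24/5) = 1 + 5/24 = 29/24
2 + 1/(29/24) = 2 + 24/29 = 82/29

82/29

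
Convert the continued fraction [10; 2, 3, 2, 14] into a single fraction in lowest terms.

2411/231

Start with 14.
2 + 1/(14/1) = 2 + 1/14 = 29/14
3 + 1/(29/14) = 3 + 14/29 = 101/29
2 + 1/(101/29) = 2 + 29/101 = 231/101
10 + 1/(231/101) = 10 + 101/231 = 2411/231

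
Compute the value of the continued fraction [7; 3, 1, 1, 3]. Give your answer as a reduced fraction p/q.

Start with 3.
1 + 1/(3/1) = 1 + 1/3 = 4/3
1 + 1/(4/3) = 1 + 3/4 = 7/4
3 + 1/(7/4) = 3 + 4/7 = 25/7
7 + 1/(25/7) = 7 + 7/25 = 182/25

182/25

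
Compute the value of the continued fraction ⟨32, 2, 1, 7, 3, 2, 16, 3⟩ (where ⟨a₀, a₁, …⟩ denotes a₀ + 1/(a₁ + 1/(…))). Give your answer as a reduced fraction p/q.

a_0 = 32: 32/1
a_1 = 2: 65/2
a_2 = 1: 97/3
a_3 = 7: 744/23
a_4 = 3: 2329/72
a_5 = 2: 5402/167
a_6 = 16: 88761/2744
a_7 = 3: 271685/8399

271685/8399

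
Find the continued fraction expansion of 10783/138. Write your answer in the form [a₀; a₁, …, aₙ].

⌊10783/138⌋ = 78, remainder 19
⌊138/19⌋ = 7, remainder 5
⌊19/5⌋ = 3, remainder 4
⌊5/4⌋ = 1, remainder 1
⌊4/1⌋ = 4, remainder 0

[78; 7, 3, 1, 4]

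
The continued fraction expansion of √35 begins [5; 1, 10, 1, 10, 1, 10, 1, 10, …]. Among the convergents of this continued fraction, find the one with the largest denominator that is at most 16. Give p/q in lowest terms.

71/12

a_0 = 5: 5/1  (≤ bound)
a_1 = 1: 6/1  (≤ bound)
a_2 = 10: 65/11  (≤ bound)
a_3 = 1: 71/12  (≤ bound)
a_4 = 10: 775/131  (> 16, stop)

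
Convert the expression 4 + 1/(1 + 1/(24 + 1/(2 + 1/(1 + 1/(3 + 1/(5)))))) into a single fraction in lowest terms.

Start with 5.
3 + 1/(5/1) = 3 + 1/5 = 16/5
1 + 1/(16/5) = 1 + 5/16 = 21/16
2 + 1/(21/16) = 2 + 16/21 = 58/21
24 + 1/(58/21) = 24 + 21/58 = 1413/58
1 + 1/(1413/58) = 1 + 58/1413 = 1471/1413
4 + 1/(1471/1413) = 4 + 1413/1471 = 7297/1471

7297/1471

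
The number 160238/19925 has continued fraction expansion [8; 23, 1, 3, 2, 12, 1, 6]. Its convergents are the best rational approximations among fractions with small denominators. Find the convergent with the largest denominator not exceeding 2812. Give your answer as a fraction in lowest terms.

21416/2663

a_0 = 8: 8/1  (≤ bound)
a_1 = 23: 185/23  (≤ bound)
a_2 = 1: 193/24  (≤ bound)
a_3 = 3: 764/95  (≤ bound)
a_4 = 2: 1721/214  (≤ bound)
a_5 = 12: 21416/2663  (≤ bound)
a_6 = 1: 23137/2877  (> 2812, stop)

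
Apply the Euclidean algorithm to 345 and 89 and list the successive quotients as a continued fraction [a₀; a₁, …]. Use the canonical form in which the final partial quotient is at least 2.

[3; 1, 7, 11]

⌊345/89⌋ = 3, remainder 78
⌊89/78⌋ = 1, remainder 11
⌊78/11⌋ = 7, remainder 1
⌊11/1⌋ = 11, remainder 0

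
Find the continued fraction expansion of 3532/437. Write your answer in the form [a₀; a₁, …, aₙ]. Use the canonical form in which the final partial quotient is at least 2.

[8; 12, 7, 5]

Repeatedly divide and take the remainder:
3532 ÷ 437 → quotient 8, remainder 36
437 ÷ 36 → quotient 12, remainder 5
36 ÷ 5 → quotient 7, remainder 1
5 ÷ 1 → quotient 5, remainder 0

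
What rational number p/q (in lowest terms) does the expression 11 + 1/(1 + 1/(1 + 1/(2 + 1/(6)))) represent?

Build up convergents one term at a time:
a_0 = 11: 11/1
a_1 = 1: 12/1
a_2 = 1: 23/2
a_3 = 2: 58/5
a_4 = 6: 371/32

371/32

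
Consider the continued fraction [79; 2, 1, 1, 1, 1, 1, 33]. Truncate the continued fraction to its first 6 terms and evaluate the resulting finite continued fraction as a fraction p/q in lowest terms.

Starting at the tail and folding back:
Start with 1.
1 + 1/(1/1) = 1 + 1/1 = 2/1
1 + 1/(2/1) = 1 + 1/2 = 3/2
1 + 1/(3/2) = 1 + 2/3 = 5/3
2 + 1/(5/3) = 2 + 3/5 = 13/5
79 + 1/(13/5) = 79 + 5/13 = 1032/13

1032/13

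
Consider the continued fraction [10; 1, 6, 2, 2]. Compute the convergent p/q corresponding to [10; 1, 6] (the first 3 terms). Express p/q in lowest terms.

76/7

Starting at the tail and folding back:
Start with 6.
1 + 1/(6/1) = 1 + 1/6 = 7/6
10 + 1/(7/6) = 10 + 6/7 = 76/7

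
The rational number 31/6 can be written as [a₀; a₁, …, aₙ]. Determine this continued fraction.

Apply division with remainder until the remainder is 0:
31 = 5·6 + 1, so a_0 = 5
6 = 6·1 + 0, so a_1 = 6

[5; 6]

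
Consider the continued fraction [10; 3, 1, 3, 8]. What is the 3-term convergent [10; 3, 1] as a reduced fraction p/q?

a_0 = 10: 10/1
a_1 = 3: 31/3
a_2 = 1: 41/4

41/4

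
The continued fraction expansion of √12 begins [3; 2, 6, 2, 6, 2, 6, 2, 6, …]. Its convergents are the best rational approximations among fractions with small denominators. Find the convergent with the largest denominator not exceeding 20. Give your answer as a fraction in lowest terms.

45/13

List convergents until the denominator exceeds the bound:
a_0 = 3: 3/1  (≤ bound)
a_1 = 2: 7/2  (≤ bound)
a_2 = 6: 45/13  (≤ bound)
a_3 = 2: 97/28  (> 20, stop)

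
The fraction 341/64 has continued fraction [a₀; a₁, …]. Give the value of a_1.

⌊341/64⌋ = 5, remainder 21
⌊64/21⌋ = 3, remainder 1

3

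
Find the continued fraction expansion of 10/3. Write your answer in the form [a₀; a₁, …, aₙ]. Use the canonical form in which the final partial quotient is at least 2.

Run the Euclidean algorithm, recording each quotient:
10 = 3·3 + 1, so a_0 = 3
3 = 3·1 + 0, so a_1 = 3

[3; 3]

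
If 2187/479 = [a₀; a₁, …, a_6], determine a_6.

6

2187 ÷ 479 → quotient 4, remainder 271
479 ÷ 271 → quotient 1, remainder 208
271 ÷ 208 → quotient 1, remainder 63
208 ÷ 63 → quotient 3, remainder 19
63 ÷ 19 → quotient 3, remainder 6
19 ÷ 6 → quotient 3, remainder 1
6 ÷ 1 → quotient 6, remainder 0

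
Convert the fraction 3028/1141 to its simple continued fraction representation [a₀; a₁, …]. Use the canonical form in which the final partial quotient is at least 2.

3028 = 2·1141 + 746, so a_0 = 2
1141 = 1·746 + 395, so a_1 = 1
746 = 1·395 + 351, so a_2 = 1
395 = 1·351 + 44, so a_3 = 1
351 = 7·44 + 43, so a_4 = 7
44 = 1·43 + 1, so a_5 = 1
43 = 43·1 + 0, so a_6 = 43

[2; 1, 1, 1, 7, 1, 43]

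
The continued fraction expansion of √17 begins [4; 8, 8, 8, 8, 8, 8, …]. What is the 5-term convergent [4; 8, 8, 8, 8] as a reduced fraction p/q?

Start with 8.
8 + 1/(8/1) = 8 + 1/8 = 65/8
8 + 1/(65/8) = 8 + 8/65 = 528/65
8 + 1/(528/65) = 8 + 65/528 = 4289/528
4 + 1/(4289/528) = 4 + 528/4289 = 17684/4289

17684/4289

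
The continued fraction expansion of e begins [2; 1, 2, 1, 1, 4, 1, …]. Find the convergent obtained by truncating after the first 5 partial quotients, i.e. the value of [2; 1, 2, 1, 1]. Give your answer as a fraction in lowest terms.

19/7

Use the convergent recurrence hₖ = aₖ·hₖ₋₁ + hₖ₋₂ (and likewise for the denominators kₖ):
a_0 = 2: 2/1
a_1 = 1: 3/1
a_2 = 2: 8/3
a_3 = 1: 11/4
a_4 = 1: 19/7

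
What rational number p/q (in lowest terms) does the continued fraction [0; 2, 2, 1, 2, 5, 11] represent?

a_0 = 0: 0/1
a_1 = 2: 1/2
a_2 = 2: 2/5
a_3 = 1: 3/7
a_4 = 2: 8/19
a_5 = 5: 43/102
a_6 = 11: 481/1141

481/1141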